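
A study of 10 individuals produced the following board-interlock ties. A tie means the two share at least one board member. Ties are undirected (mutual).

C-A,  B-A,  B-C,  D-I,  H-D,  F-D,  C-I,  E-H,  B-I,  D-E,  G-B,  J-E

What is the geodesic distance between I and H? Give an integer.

One shortest route is I – D – H, which uses 2 edges, and I and H are not directly tied, so nothing shorter exists. So d(I,H) = 2.

2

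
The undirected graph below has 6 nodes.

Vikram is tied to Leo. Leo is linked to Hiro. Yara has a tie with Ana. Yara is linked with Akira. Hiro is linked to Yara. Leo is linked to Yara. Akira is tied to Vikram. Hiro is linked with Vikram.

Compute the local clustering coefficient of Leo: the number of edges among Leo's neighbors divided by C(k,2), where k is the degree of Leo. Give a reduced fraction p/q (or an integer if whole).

Leo's neighbors: Hiro, Vikram, and Yara (k = 3).
Possible neighbor pairs: C(3,2) = 3. Edges among them: Hiro–Vikram, Hiro–Yara → e = 2.
Clustering(Leo) = 2/3.

2/3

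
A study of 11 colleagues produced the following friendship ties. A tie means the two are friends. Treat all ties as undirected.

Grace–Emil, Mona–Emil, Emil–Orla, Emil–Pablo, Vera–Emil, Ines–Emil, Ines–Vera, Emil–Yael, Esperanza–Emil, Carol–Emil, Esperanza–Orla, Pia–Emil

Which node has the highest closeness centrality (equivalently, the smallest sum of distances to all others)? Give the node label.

Emil

Farness (sum of distances to all others) for each node — Carol:19, Emil:10, Esperanza:18, Grace:19, Ines:18, Mona:19, Orla:18, Pablo:19, Pia:19, Vera:18, Yael:19.
The smallest farness is 10, for Emil, so Emil has the highest closeness.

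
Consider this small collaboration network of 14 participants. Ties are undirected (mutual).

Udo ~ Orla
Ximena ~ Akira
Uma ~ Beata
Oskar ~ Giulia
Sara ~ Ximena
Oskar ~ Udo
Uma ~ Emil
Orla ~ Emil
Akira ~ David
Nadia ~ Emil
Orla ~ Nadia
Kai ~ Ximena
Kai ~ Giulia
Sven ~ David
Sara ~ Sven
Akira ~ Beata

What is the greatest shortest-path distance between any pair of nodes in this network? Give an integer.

Eccentricity of each node (its greatest distance to any other): Akira:5, Beata:5, David:6, Emil:5, Giulia:5, Kai:5, Nadia:6, Orla:6, Oskar:5, Sara:6, Sven:6, Udo:6, Uma:5, Ximena:5.
The maximum eccentricity is 6, realized for instance by the pair Nadia–Sara via Nadia – Emil – Uma – Beata – Akira – Ximena – Sara. So the diameter is 6.

6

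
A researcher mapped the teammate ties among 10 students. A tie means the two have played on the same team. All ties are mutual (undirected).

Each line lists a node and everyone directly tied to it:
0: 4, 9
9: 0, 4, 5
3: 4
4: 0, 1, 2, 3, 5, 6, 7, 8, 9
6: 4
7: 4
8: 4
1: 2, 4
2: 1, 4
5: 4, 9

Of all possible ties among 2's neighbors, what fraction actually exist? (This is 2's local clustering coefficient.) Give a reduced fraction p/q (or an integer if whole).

2's neighbors: 1 and 4 (k = 2).
Possible neighbor pairs: C(2,2) = 1. Edges among them: 1–4 → e = 1.
Clustering(2) = 1/1.

1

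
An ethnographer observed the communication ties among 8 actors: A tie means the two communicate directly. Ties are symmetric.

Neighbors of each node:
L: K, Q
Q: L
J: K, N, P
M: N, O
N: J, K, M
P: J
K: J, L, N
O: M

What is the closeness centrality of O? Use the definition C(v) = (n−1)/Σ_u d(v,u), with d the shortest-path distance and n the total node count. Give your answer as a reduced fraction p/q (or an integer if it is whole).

Distances from O: J:3, K:3, L:4, M:1, N:2, P:4, Q:5. Sum = 22.
n = 8, so closeness = 7/22.

7/22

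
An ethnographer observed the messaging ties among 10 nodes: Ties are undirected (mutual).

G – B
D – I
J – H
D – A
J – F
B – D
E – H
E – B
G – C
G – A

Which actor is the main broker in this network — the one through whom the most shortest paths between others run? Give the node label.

Unnormalized betweenness of each node: A:2, B:22, C:0, D:21/2, E:18, F:0, G:21/2, H:14, I:0, J:8.
B has the largest value, 22, making it the main broker — the node through which the most shortest paths run.

B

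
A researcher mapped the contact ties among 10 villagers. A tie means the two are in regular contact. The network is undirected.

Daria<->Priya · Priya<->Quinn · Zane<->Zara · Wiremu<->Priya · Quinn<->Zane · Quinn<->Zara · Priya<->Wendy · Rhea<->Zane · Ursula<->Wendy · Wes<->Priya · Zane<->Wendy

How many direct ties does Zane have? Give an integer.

4

Zane is directly tied to Quinn, Rhea, Wendy, and Zara. That is 4 neighbors, so the degree of Zane is 4.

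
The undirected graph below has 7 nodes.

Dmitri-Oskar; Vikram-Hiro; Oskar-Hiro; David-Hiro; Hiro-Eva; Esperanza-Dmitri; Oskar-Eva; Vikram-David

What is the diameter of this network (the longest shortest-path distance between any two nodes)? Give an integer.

4

Eccentricity of each node (its greatest distance to any other): David:4, Dmitri:3, Esperanza:4, Eva:3, Hiro:3, Oskar:2, Vikram:4.
The maximum eccentricity is 4, realized for instance by the pair David–Esperanza via David – Hiro – Oskar – Dmitri – Esperanza. So the diameter is 4.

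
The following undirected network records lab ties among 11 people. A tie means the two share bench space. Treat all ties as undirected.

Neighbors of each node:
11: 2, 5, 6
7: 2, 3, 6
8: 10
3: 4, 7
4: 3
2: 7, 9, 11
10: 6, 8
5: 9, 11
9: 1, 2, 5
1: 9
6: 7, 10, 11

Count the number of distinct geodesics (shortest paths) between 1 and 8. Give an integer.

3

The shortest distance is 6. The length-6 paths are: 1–9–5–11–6–10–8; 1–9–2–11–6–10–8; 1–9–2–7–6–10–8.
That gives 3 distinct shortest paths.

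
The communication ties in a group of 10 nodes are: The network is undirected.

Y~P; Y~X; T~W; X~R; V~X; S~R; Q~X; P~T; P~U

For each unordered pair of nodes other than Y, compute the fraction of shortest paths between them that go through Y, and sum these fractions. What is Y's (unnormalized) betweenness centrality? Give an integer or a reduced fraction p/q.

20

Pairs whose geodesics pass through Y — R–P: 1; R–T: 1; R–W: 1; R–U: 1; P–V: 1; P–X: 1; P–Q: 1; P–S: 1; V–T: 1; V–W: 1; V–U: 1; X–T: 1; X–W: 1; X–U: 1 … (+6 more pairs).
All other pairs contribute 0.
Summing the contributions gives betweenness(Y) = 20.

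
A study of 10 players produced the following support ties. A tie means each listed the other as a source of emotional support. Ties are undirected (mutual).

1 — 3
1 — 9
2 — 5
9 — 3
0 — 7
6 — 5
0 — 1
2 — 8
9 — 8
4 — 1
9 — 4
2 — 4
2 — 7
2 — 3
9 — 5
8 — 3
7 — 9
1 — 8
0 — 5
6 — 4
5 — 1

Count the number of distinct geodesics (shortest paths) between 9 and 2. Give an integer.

The shortest distance is 2. The length-2 paths are: 9–3–2; 9–4–2; 9–5–2; 9–7–2; 9–8–2.
That gives 5 distinct shortest paths.

5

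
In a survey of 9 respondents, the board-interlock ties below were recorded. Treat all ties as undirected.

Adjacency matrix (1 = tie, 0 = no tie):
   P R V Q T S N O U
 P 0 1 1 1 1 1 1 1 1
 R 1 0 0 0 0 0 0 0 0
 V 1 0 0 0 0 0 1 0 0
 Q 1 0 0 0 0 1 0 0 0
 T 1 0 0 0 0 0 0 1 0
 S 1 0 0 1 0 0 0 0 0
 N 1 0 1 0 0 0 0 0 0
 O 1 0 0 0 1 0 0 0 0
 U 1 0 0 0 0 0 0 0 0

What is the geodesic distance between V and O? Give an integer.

One shortest route is V – P – O, which uses 2 edges, and V and O are not directly tied, so nothing shorter exists. So d(V,O) = 2.

2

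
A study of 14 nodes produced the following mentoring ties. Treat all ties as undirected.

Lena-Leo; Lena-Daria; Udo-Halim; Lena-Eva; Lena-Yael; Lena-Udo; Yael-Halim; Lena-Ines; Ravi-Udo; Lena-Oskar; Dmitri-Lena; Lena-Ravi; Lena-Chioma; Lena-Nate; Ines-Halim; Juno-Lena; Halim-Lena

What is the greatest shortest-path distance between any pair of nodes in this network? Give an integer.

2

Eccentricity of each node (its greatest distance to any other): Chioma:2, Daria:2, Dmitri:2, Eva:2, Halim:2, Ines:2, Juno:2, Lena:1, Leo:2, Nate:2, Oskar:2, Ravi:2, Udo:2, Yael:2.
The maximum eccentricity is 2, realized for instance by the pair Yael–Ines via Yael – Lena – Ines. So the diameter is 2.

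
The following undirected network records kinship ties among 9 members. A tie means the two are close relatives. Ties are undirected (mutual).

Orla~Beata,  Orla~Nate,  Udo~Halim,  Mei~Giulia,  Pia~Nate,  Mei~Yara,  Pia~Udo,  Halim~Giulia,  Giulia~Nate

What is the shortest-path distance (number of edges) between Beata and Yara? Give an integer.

One shortest route is Beata – Orla – Nate – Giulia – Mei – Yara, which uses 5 edges, and at distance 4 from Beata we only reach {Halim, Mei, Udo}, which does not include Yara. So d(Beata,Yara) = 5.

5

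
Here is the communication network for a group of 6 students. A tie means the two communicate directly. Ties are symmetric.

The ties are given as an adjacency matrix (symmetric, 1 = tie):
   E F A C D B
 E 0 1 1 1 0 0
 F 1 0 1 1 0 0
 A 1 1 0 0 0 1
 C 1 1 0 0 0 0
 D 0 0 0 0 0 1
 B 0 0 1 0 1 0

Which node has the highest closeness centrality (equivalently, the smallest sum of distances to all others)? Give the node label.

A

Farness (sum of distances to all others) for each node — A:7, B:9, C:11, D:13, E:8, F:8.
The smallest farness is 7, for A, so A has the highest closeness.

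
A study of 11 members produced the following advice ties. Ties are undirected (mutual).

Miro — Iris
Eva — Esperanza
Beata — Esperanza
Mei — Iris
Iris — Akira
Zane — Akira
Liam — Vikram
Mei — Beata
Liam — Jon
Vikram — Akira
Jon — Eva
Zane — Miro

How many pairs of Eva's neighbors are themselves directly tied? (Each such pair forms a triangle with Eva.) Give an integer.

Eva's neighbors are Esperanza and Jon, but none of them are tied to each other, so no triangle contains Eva.

0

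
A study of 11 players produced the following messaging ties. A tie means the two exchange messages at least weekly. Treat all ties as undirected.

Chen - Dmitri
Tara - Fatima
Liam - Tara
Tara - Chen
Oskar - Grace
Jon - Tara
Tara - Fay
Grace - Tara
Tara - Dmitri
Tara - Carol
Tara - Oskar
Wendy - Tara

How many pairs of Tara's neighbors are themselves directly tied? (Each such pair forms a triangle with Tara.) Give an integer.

Tara's neighbors: Carol, Chen, Dmitri, Fatima, Fay, Grace, Jon, Liam, Oskar, and Wendy.
Neighbor pairs that are themselves tied: Tara–Chen–Dmitri; Tara–Grace–Oskar. Each forms one triangle with Tara, for 2 in total.

2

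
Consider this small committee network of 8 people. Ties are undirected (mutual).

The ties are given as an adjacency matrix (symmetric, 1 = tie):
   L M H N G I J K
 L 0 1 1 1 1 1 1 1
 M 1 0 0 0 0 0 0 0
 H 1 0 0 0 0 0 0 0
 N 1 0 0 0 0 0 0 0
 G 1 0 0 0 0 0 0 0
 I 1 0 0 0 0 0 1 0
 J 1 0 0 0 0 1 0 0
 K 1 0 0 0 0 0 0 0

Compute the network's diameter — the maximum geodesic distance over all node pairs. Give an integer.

2

Eccentricity of each node (its greatest distance to any other): G:2, H:2, I:2, J:2, K:2, L:1, M:2, N:2.
The maximum eccentricity is 2, realized for instance by the pair M–H via M – L – H. So the diameter is 2.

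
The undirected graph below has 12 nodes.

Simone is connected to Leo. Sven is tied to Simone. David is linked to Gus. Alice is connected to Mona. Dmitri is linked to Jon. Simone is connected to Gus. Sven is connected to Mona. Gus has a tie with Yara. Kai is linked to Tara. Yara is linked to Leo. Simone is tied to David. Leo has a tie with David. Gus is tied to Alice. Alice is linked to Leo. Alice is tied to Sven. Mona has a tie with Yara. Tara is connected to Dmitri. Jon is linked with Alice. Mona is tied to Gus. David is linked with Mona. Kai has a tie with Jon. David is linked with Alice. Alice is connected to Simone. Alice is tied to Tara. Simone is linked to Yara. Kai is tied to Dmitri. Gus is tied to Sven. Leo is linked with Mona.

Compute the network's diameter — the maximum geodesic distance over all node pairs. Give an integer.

Eccentricity of each node (its greatest distance to any other): Alice:2, David:3, Dmitri:4, Gus:3, Jon:3, Kai:4, Leo:3, Mona:3, Simone:3, Sven:3, Tara:3, Yara:4.
The maximum eccentricity is 4, realized for instance by the pair Dmitri–Yara via Dmitri – Jon – Alice – Simone – Yara. So the diameter is 4.

4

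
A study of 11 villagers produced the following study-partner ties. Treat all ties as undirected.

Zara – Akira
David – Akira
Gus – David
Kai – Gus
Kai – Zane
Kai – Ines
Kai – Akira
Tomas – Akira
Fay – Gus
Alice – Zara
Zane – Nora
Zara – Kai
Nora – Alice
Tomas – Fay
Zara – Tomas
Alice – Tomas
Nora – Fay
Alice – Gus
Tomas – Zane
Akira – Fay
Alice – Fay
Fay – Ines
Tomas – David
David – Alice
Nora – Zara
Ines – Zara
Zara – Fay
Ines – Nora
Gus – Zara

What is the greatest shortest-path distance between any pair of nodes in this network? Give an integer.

3

Eccentricity of each node (its greatest distance to any other): Akira:2, Alice:2, David:3, Fay:2, Gus:2, Ines:3, Kai:2, Nora:2, Tomas:2, Zane:2, Zara:2.
The maximum eccentricity is 3, realized for instance by the pair David–Ines via David – Gus – Fay – Ines. So the diameter is 3.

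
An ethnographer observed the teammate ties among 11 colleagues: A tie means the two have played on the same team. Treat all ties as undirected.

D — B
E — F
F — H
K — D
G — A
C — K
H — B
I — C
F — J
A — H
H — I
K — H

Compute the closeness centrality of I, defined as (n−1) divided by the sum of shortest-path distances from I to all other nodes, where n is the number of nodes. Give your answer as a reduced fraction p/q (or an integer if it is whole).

5/11

Distances from I: A:2, B:2, C:1, D:3, E:3, F:2, G:3, H:1, J:3, K:2. Sum = 22.
n = 11, so closeness = 10/22 = 5/11.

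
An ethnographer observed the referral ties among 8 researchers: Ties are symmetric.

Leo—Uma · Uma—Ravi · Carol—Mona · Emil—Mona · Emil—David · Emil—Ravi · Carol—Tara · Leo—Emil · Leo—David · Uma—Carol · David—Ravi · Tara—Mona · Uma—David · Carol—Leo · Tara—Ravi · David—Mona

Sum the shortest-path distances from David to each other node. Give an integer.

Distances from David: Carol:2, Emil:1, Leo:1, Mona:1, Ravi:1, Tara:2, Uma:1.
Sum = 2 + 1 + 1 + 1 + 1 + 2 + 1 = 9.

9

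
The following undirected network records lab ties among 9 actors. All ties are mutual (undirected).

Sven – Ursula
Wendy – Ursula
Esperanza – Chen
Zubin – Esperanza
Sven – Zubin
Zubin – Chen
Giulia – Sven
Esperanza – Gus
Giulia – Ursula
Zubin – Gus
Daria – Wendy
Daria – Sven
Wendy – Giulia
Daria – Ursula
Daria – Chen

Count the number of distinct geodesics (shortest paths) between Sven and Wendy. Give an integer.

3

The shortest distance is 2. The length-2 paths are: Sven–Giulia–Wendy; Sven–Daria–Wendy; Sven–Ursula–Wendy.
That gives 3 distinct shortest paths.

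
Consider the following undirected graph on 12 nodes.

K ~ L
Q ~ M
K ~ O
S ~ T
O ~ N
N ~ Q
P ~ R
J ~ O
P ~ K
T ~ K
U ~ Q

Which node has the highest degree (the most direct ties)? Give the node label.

K

Degrees — J:1, K:4, L:1, M:1, N:2, O:3, P:2, Q:3, R:1, S:1, T:2, U:1.
The maximum is 4, attained only by K.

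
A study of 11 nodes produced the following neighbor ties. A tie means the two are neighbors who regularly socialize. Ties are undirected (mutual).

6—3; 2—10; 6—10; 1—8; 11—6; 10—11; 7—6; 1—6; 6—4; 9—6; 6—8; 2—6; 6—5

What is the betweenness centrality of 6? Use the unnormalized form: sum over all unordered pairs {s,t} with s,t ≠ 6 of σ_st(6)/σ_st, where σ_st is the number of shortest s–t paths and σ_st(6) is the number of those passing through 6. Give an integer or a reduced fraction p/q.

Pairs whose geodesics pass through 6 — 9–8: 1; 9–11: 1; 9–10: 1; 9–1: 1; 9–3: 1; 9–7: 1; 9–5: 1; 9–2: 1; 9–4: 1; 8–11: 1; 8–10: 1; 8–3: 1; 8–7: 1; 8–5: 1 … (+28 more pairs).
All other pairs contribute 0.
Summing the contributions gives betweenness(6) = 83/2.

83/2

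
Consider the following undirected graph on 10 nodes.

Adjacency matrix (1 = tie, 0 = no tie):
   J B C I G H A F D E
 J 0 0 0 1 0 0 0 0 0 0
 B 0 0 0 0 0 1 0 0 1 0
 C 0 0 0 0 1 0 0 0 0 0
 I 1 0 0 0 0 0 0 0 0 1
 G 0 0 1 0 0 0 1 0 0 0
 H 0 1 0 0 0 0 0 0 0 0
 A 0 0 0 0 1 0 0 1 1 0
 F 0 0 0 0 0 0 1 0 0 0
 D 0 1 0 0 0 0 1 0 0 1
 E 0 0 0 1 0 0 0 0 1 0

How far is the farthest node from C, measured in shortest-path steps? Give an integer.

6

Distances from C: A:2, B:4, D:3, E:4, F:3, G:1, H:5, I:5, J:6.
The largest is 6 (to J), so the eccentricity of C is 6.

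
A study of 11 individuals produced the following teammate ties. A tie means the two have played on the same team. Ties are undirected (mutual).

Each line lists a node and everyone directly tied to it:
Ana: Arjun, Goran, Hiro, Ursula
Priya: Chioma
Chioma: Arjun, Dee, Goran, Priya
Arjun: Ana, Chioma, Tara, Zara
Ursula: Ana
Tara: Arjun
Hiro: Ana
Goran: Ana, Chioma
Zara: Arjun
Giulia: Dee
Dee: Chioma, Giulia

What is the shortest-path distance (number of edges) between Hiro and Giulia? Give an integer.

One shortest route is Hiro – Ana – Goran – Chioma – Dee – Giulia, which uses 5 edges, and at distance 4 from Hiro we only reach {Dee, Priya}, which does not include Giulia. So d(Hiro,Giulia) = 5.

5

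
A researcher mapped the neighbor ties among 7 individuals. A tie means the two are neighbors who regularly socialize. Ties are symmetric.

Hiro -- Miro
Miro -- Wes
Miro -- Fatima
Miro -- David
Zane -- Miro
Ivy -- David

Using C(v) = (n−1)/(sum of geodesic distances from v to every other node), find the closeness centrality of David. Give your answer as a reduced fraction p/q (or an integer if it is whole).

Distances from David: Fatima:2, Hiro:2, Ivy:1, Miro:1, Wes:2, Zane:2. Sum = 10.
n = 7, so closeness = 6/10 = 3/5.

3/5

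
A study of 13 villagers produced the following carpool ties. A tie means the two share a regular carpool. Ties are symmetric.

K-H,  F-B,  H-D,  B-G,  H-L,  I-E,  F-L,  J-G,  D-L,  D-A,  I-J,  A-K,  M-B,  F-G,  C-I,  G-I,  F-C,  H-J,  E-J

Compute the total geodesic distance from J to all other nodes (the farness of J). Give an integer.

22

Distances from J: A:3, B:2, C:2, D:2, E:1, F:2, G:1, H:1, I:1, K:2, L:2, M:3.
Sum = 3 + 2 + 2 + 2 + 1 + 2 + 1 + 1 + 1 + 2 + 2 + 3 = 22.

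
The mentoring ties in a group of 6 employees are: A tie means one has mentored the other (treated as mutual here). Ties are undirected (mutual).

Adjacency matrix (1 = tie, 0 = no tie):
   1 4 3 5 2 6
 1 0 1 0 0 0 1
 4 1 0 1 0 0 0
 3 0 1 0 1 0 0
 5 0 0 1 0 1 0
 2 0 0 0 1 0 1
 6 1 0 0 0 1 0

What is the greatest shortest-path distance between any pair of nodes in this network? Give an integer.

Eccentricity of each node (its greatest distance to any other): 1:3, 2:3, 3:3, 4:3, 5:3, 6:3.
The maximum eccentricity is 3, realized for instance by the pair 1–5 via 1 – 4 – 3 – 5. So the diameter is 3.

3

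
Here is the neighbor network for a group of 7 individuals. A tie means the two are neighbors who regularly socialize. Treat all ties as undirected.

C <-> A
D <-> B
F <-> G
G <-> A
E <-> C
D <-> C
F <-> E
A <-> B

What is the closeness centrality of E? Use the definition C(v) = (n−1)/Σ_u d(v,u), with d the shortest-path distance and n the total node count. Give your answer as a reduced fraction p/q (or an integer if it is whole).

6/11

Distances from E: A:2, B:3, C:1, D:2, F:1, G:2. Sum = 11.
n = 7, so closeness = 6/11.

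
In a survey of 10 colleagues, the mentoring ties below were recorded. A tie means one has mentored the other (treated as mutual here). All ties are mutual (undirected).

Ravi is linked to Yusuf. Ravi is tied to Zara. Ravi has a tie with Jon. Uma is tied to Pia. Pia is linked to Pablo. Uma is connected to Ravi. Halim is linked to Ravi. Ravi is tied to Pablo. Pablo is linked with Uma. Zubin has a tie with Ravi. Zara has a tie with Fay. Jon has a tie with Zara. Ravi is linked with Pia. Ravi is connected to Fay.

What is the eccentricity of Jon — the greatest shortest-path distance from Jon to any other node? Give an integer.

Distances from Jon: Fay:2, Halim:2, Pablo:2, Pia:2, Ravi:1, Uma:2, Yusuf:2, Zara:1, Zubin:2.
The largest is 2 (to Pablo, Yusuf, Uma, Pia, Zubin, Fay, and Halim), so the eccentricity of Jon is 2.

2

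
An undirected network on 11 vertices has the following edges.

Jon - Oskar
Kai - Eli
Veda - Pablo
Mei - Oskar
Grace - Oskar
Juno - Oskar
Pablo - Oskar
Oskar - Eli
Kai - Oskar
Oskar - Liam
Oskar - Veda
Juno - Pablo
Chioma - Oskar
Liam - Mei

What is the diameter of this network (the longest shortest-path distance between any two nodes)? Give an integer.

2

Eccentricity of each node (its greatest distance to any other): Chioma:2, Eli:2, Grace:2, Jon:2, Juno:2, Kai:2, Liam:2, Mei:2, Oskar:1, Pablo:2, Veda:2.
The maximum eccentricity is 2, realized for instance by the pair Chioma–Pablo via Chioma – Oskar – Pablo. So the diameter is 2.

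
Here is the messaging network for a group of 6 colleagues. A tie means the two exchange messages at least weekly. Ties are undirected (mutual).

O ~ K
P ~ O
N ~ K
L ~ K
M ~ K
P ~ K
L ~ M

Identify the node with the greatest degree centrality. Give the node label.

K

Degrees — K:5, L:2, M:2, N:1, O:2, P:2.
The maximum is 5, attained only by K.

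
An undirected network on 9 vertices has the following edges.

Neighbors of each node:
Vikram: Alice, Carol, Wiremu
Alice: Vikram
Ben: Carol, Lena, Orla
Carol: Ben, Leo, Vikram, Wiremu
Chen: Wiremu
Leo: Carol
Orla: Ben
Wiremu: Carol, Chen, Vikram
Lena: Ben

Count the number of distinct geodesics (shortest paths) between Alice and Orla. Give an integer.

1

The shortest distance is 4, and the only length-4 path is Alice–Vikram–Carol–Ben–Orla. So there is exactly 1 shortest path.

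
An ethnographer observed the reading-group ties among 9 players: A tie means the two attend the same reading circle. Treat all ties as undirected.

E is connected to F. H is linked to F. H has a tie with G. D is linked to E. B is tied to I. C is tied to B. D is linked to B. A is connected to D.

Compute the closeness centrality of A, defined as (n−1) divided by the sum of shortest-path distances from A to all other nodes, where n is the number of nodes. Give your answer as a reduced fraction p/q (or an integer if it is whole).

Distances from A: B:2, C:3, D:1, E:2, F:3, G:5, H:4, I:3. Sum = 23.
n = 9, so closeness = 8/23.

8/23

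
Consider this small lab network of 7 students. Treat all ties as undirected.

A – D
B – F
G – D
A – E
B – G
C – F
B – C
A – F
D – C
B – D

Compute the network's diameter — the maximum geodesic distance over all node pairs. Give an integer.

3

Eccentricity of each node (its greatest distance to any other): A:2, B:3, C:3, D:2, E:3, F:2, G:3.
The maximum eccentricity is 3, realized for instance by the pair C–E via C – D – A – E. So the diameter is 3.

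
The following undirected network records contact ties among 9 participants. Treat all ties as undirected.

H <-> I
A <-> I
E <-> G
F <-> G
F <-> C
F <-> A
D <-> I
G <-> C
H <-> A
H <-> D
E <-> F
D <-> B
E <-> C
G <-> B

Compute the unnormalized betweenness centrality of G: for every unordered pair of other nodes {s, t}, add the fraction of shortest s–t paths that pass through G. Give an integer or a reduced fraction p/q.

17/3

Pairs whose geodesics pass through G — A–B: 1/3; D–F: 1/3; D–E: 1; D–C: 1; B–F: 1; B–E: 1; B–C: 1.
All other pairs contribute 0.
Summing the contributions gives betweenness(G) = 17/3.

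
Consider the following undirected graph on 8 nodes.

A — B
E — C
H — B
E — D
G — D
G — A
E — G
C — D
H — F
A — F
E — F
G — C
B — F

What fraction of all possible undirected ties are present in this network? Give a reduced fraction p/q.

13/28

There are 13 edges and 8 nodes, so the maximum possible is C(8,2) = 28.
Density = 13/28.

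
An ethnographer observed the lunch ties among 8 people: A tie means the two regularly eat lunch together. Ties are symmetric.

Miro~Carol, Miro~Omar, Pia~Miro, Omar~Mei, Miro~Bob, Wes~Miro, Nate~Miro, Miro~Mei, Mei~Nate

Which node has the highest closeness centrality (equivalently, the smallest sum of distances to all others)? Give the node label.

Farness (sum of distances to all others) for each node — Bob:13, Carol:13, Mei:11, Miro:7, Nate:12, Omar:12, Pia:13, Wes:13.
The smallest farness is 7, for Miro, so Miro has the highest closeness.

Miro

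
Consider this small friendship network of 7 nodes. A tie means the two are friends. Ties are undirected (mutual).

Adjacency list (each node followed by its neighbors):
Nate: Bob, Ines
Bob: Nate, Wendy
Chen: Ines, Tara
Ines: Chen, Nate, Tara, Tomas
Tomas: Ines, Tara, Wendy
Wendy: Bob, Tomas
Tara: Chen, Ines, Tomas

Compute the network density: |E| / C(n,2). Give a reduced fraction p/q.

There are 9 edges and 7 nodes, so the maximum possible is C(7,2) = 21.
Density = 9/21 = 3/7.

3/7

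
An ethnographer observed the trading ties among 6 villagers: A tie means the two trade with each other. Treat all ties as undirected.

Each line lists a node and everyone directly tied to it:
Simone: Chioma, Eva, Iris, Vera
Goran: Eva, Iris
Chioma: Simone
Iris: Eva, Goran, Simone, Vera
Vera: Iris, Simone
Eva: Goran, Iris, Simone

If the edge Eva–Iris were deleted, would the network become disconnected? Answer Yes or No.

No

Even without that edge, Eva still reaches Iris via Eva – Simone – Iris, so the network stays connected. Not a bridge.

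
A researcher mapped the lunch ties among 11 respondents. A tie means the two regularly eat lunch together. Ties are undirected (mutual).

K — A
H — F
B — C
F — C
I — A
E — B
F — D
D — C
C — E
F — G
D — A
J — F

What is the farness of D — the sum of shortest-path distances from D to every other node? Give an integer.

17

Distances from D: A:1, B:2, C:1, E:2, F:1, G:2, H:2, I:2, J:2, K:2.
Sum = 1 + 2 + 1 + 2 + 1 + 2 + 2 + 2 + 2 + 2 = 17.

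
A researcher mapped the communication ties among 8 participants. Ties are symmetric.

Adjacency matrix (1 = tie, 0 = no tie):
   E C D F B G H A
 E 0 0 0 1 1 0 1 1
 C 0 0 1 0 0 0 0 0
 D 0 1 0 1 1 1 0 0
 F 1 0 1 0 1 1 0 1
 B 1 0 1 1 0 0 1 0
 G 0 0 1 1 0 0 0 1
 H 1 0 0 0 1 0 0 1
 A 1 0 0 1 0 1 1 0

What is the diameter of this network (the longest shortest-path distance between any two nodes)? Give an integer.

Eccentricity of each node (its greatest distance to any other): A:3, B:2, C:3, D:2, E:3, F:2, G:2, H:3.
The maximum eccentricity is 3, realized for instance by the pair E–C via E – F – D – C. So the diameter is 3.

3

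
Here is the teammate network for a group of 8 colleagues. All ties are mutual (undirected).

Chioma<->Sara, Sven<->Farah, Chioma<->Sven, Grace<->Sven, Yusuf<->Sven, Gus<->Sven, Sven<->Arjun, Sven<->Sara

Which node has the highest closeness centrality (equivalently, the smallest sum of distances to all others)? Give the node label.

Sven

Farness (sum of distances to all others) for each node — Arjun:13, Chioma:12, Farah:13, Grace:13, Gus:13, Sara:12, Sven:7, Yusuf:13.
The smallest farness is 7, for Sven, so Sven has the highest closeness.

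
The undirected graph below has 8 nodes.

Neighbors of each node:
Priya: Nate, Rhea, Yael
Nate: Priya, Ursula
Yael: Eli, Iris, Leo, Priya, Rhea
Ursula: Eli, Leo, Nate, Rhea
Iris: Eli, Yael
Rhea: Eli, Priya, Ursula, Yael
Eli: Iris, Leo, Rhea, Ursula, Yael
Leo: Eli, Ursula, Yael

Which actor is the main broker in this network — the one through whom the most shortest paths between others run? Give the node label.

Unnormalized betweenness of each node: Eli:19/6, Iris:0, Leo:1/3, Nate:1/2, Priya:2, Rhea:4/3, Ursula:10/3, Yael:13/3.
Yael has the largest value, 13/3, making it the main broker — the node through which the most shortest paths run.

Yael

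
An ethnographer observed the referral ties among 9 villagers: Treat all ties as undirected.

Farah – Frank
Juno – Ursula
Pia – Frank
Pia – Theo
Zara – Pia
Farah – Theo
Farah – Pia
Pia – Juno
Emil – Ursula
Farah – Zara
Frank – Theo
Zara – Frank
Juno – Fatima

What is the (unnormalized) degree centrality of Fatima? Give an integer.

Fatima is directly tied to Juno. That is 1 neighbor, so the degree of Fatima is 1.

1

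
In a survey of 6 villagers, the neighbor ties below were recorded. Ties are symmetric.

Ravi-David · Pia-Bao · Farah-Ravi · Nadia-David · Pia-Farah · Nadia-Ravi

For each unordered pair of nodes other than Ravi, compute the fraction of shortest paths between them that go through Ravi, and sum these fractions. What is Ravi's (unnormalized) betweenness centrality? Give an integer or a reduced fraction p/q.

Pairs whose geodesics pass through Ravi — Bao–Nadia: 1; Bao–David: 1; Pia–Nadia: 1; Pia–David: 1; Farah–Nadia: 1; Farah–David: 1.
All other pairs contribute 0.
Summing the contributions gives betweenness(Ravi) = 6.

6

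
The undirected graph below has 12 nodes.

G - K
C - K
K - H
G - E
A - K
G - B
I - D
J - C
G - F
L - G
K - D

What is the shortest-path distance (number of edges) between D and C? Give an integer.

One shortest route is D – K – C, which uses 2 edges, and D and C are not directly tied, so nothing shorter exists. So d(D,C) = 2.

2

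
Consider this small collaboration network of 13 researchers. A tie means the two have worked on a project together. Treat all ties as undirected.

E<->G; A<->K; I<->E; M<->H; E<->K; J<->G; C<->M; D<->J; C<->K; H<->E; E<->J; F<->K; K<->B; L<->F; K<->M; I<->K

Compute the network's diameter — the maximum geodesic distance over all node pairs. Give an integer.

5

Eccentricity of each node (its greatest distance to any other): A:4, B:4, C:4, D:5, E:3, F:4, G:4, H:4, I:3, J:4, K:3, L:5, M:4.
The maximum eccentricity is 5, realized for instance by the pair L–D via L – F – K – E – J – D. So the diameter is 5.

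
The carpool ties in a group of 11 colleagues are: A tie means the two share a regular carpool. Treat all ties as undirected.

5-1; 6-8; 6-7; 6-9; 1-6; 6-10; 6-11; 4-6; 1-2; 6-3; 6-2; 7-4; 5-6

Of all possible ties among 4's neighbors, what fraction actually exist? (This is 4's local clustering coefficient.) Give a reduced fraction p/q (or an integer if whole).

4's neighbors: 6 and 7 (k = 2).
Possible neighbor pairs: C(2,2) = 1. Edges among them: 6–7 → e = 1.
Clustering(4) = 1/1.

1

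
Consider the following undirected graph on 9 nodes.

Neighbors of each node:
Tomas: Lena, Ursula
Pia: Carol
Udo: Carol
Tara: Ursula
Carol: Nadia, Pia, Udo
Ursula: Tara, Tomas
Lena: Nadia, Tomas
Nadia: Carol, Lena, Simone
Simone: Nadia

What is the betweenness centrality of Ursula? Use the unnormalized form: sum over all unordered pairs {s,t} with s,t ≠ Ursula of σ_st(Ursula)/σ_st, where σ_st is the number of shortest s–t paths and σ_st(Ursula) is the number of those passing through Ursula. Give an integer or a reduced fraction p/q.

Pairs whose geodesics pass through Ursula — Tomas–Tara: 1; Simone–Tara: 1; Nadia–Tara: 1; Udo–Tara: 1; Pia–Tara: 1; Lena–Tara: 1; Tara–Carol: 1.
All other pairs contribute 0.
Summing the contributions gives betweenness(Ursula) = 7.

7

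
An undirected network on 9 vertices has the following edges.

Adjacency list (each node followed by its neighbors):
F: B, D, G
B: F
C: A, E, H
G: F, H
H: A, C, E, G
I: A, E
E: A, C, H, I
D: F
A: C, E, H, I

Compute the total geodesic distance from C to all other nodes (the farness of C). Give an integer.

Distances from C: A:1, B:4, D:4, E:1, F:3, G:2, H:1, I:2.
Sum = 1 + 4 + 4 + 1 + 3 + 2 + 1 + 2 = 18.

18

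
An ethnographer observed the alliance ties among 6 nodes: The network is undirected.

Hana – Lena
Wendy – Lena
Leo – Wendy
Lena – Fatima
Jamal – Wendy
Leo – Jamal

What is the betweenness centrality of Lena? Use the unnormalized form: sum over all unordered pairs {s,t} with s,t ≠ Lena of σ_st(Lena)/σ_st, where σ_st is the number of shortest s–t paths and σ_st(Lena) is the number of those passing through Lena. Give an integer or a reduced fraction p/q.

7

Pairs whose geodesics pass through Lena — Hana–Fatima: 1; Hana–Leo: 1; Hana–Jamal: 1; Hana–Wendy: 1; Fatima–Leo: 1; Fatima–Jamal: 1; Fatima–Wendy: 1.
All other pairs contribute 0.
Summing the contributions gives betweenness(Lena) = 7.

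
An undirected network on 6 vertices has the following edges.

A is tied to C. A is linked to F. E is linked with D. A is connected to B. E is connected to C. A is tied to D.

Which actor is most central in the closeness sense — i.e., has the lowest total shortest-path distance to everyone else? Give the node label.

Farness (sum of distances to all others) for each node — A:6, B:10, C:8, D:8, E:10, F:10.
The smallest farness is 6, for A, so A has the highest closeness.

A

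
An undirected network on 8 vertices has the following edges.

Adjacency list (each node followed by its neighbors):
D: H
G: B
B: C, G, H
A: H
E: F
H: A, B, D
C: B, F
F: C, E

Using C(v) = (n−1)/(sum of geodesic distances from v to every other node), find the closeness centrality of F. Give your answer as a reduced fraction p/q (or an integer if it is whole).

Distances from F: A:4, B:2, C:1, D:4, E:1, G:3, H:3. Sum = 18.
n = 8, so closeness = 7/18.

7/18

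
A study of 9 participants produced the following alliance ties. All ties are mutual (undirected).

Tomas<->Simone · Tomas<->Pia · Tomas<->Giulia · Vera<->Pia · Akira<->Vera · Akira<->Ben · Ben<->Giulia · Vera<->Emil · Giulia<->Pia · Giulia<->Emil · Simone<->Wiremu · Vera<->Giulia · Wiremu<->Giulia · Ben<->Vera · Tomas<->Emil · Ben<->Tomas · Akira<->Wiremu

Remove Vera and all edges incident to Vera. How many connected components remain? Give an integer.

Vera's neighbors (Akira, Ben, Emil, Giulia, and Pia) remain reachable from one another through other ties, so the rest of the network stays in one piece.

1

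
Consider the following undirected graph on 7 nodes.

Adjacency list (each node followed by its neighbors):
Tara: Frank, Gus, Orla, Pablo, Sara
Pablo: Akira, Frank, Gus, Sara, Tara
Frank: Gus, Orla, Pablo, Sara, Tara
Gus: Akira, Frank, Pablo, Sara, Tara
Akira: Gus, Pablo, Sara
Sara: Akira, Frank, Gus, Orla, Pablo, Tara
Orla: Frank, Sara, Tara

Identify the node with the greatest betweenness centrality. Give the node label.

Sara

Unnormalized betweenness of each node: Akira:0, Frank:2/3, Gus:2/3, Orla:0, Pablo:2/3, Sara:7/3, Tara:2/3.
Sara has the largest value, 7/3, making it the main broker — the node through which the most shortest paths run.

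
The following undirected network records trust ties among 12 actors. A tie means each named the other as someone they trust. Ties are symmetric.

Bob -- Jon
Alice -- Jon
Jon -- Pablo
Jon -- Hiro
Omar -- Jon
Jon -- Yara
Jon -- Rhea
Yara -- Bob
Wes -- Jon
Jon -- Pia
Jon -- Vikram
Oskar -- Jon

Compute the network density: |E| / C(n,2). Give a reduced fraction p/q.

There are 12 edges and 12 nodes, so the maximum possible is C(12,2) = 66.
Density = 12/66 = 2/11.

2/11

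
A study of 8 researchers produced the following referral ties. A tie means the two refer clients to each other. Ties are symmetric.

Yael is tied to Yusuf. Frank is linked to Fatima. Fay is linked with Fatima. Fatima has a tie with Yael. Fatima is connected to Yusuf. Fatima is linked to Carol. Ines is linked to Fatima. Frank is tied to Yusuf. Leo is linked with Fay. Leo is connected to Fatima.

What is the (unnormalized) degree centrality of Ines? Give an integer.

1

Ines is directly tied to Fatima. That is 1 neighbor, so the degree of Ines is 1.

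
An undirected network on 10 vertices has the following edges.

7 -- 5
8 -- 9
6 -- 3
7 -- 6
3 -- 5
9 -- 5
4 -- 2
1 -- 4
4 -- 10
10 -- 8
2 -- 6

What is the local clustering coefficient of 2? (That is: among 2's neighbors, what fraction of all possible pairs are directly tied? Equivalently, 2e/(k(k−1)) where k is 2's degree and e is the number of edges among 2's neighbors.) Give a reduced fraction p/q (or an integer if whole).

2's neighbors: 4 and 6 (k = 2).
Possible neighbor pairs: C(2,2) = 1. Edges among them: none → e = 0.
Clustering(2) = 0/1.

0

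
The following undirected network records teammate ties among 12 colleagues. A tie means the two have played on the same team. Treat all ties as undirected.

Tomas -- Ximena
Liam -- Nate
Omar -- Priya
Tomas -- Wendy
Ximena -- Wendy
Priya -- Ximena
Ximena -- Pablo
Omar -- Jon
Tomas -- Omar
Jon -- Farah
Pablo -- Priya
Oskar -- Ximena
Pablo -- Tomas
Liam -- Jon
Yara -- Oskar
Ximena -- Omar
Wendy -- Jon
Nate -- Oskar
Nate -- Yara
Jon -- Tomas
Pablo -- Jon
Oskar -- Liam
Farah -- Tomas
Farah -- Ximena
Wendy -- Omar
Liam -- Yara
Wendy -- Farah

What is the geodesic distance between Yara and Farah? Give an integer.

One shortest route is Yara – Oskar – Ximena – Farah, which uses 3 edges, and at distance 2 from Yara we only reach {Jon, Ximena}, which does not include Farah. So d(Yara,Farah) = 3.

3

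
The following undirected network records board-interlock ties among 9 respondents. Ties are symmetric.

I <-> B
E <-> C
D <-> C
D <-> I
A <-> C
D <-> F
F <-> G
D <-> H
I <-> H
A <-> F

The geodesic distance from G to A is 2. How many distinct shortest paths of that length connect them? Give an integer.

1

The shortest distance is 2, and the only length-2 path is G–F–A. So there is exactly 1 shortest path.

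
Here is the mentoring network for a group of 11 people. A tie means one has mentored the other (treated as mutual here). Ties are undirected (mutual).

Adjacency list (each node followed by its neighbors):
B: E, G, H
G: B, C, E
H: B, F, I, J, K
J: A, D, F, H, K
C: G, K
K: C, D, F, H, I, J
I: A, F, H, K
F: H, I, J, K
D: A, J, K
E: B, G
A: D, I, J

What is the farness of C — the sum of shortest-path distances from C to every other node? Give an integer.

19

Distances from C: A:3, B:2, D:2, E:2, F:2, G:1, H:2, I:2, J:2, K:1.
Sum = 3 + 2 + 2 + 2 + 2 + 1 + 2 + 2 + 2 + 1 = 19.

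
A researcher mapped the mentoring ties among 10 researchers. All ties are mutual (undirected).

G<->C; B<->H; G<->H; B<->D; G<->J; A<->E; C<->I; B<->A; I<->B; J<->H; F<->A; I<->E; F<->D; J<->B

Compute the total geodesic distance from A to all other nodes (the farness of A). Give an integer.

17

Distances from A: B:1, C:3, D:2, E:1, F:1, G:3, H:2, I:2, J:2.
Sum = 1 + 3 + 2 + 1 + 1 + 3 + 2 + 2 + 2 = 17.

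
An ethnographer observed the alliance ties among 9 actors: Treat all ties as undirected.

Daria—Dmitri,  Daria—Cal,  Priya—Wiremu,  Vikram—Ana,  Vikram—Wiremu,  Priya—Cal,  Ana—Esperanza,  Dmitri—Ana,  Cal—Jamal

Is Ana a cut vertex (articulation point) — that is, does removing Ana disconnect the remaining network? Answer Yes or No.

Removing Ana leaves {Esperanza} with no path to {Cal, Daria, Dmitri, Jamal, Priya, Vikram, and Wiremu}, so the network splits into 2 components. Ana is a cut vertex.

Yes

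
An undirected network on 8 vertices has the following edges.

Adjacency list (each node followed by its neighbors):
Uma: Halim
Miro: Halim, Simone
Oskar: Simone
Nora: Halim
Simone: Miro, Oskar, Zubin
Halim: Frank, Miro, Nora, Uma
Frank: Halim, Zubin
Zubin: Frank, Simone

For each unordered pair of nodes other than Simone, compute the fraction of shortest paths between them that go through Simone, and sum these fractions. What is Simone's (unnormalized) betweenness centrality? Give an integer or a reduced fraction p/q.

7

Pairs whose geodesics pass through Simone — Miro–Oskar: 1; Miro–Zubin: 1; Nora–Oskar: 1; Uma–Oskar: 1; Halim–Oskar: 1; Frank–Oskar: 1; Oskar–Zubin: 1.
All other pairs contribute 0.
Summing the contributions gives betweenness(Simone) = 7.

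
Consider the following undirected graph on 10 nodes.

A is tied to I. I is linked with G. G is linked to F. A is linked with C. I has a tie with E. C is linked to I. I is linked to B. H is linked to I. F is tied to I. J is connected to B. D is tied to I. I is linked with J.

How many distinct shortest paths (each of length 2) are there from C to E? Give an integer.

The shortest distance is 2, and the only length-2 path is C–I–E. So there is exactly 1 shortest path.

1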